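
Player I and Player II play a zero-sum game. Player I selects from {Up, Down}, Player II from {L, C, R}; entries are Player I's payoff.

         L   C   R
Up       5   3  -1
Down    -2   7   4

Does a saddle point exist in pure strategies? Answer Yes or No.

Row minima: Up → -1, Down → -2; maximin = -1.
Column maxima: L → 5, C → 7, R → 4; minimax = 4.
-1 ≠ 4, so no pure-strategy equilibrium exists.

No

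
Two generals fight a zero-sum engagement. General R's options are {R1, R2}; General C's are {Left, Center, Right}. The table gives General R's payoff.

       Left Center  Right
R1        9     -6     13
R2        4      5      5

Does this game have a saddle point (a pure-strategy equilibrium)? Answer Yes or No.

Row minima: R1 → -6, R2 → 4; maximin = 4.
Column maxima: Left → 9, Center → 5, Right → 13; minimax = 5.
4 ≠ 5, so no pure-strategy equilibrium exists.

No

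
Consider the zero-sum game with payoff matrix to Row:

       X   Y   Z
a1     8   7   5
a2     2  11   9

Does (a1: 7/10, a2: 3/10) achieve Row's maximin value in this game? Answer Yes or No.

Against X this mix gives (7/10)·8 + (3/10)·2 = 31/5.
Against Y this mix gives (7/10)·7 + (3/10)·11 = 41/5.
Against Z this mix gives (7/10)·5 + (3/10)·9 = 31/5.
All of Column's active replies (X, Z) yield 31/5, and no column does worse for Row. The mix makes Column indifferent and guarantees 31/5, so it is optimal.

Yes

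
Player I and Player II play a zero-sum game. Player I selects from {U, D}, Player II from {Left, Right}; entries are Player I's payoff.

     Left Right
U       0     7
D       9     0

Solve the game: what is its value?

63/16

Row minima: U → 0, D → 0; maximin = 0.
Column maxima: Left → 9, Right → 7; minimax = 7.
0 ≠ 7, so there is no saddle point; optimal play is mixed.
Let Player I play U with probability p. Expected payoff against Left: 0p + 9(1−p) = −9p + 9; against Right: 7p + 0(1−p) = 7p.
Setting these equal: −9p + 9 = 7p ⇒ −16p = -9 ⇒ p = 9/16, and the value is (-9)·(9/16) + 9 = 63/16.
For Player II: with q = P(Left), equating U's and D's payoffs gives −7q + 7 = 9q ⇒ q = 7/16.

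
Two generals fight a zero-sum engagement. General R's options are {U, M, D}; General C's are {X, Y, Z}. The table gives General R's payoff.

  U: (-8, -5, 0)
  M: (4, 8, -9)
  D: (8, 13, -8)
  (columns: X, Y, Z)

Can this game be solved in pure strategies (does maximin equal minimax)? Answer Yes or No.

No

Row minima: U → -8, M → -9, D → -8; maximin = -8.
Column maxima: X → 8, Y → 13, Z → 0; minimax = 0.
-8 ≠ 0, so no pure-strategy equilibrium exists.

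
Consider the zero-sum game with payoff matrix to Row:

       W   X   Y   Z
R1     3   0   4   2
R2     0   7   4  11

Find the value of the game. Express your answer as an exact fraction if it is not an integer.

21/10

Row minima: R1 → 0, R2 → 0; maximin = 0.
Column maxima: W → 3, X → 7, Y → 4, Z → 11; minimax = 3.
0 ≠ 3, so there is no saddle point; optimal play is mixed.
Y is strictly dominated by W (it gives Row strictly more in every row), so Column never plays it.
Z is strictly dominated by X (it gives Row strictly more in every row), so Column never plays it.
On the remaining 2×2 (R1, R2 vs W, X):
Let Row play R1 with probability p. Expected payoff against W: 3p + 0(1−p) = 3p; against X: 0p + 7(1−p) = −7p + 7.
Setting these equal: 3p = −7p + 7 ⇒ 10p = 7 ⇒ p = 7/10, and the value is (3)·(7/10) = 21/10.
For Column: with q = P(W), equating R1's and R2's payoffs gives 3q = −7q + 7 ⇒ q = 7/10.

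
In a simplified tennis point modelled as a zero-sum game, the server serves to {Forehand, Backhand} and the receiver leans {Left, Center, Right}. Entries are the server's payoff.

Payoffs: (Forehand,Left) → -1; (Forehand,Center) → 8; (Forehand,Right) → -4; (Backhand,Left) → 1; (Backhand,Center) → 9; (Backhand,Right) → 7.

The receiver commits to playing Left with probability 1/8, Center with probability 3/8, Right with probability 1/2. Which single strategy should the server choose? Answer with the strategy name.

Backhand

Expected payoff of Forehand: (1/8)·(-1) + (3/8)·8 + (1/2)·(-4) = 7/8.
Expected payoff of Backhand: (1/8)·1 + (3/8)·9 + (1/2)·7 = 7.
The largest is 7, so the server's best response is Backhand.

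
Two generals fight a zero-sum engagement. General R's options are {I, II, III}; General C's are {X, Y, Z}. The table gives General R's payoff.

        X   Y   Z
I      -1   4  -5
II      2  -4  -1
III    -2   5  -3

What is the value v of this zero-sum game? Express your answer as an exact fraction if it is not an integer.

-17/11

Row minima: I → -5, II → -4, III → -3; maximin = -3.
Column maxima: X → 2, Y → 5, Z → -1; minimax = -1.
-3 ≠ -1, so there is no saddle point; optimal play is mixed.
X is strictly dominated by Z (it gives General R strictly more in every row), so General C never plays it.
With X eliminated, I is strictly dominated by III (III gives General R strictly more in every remaining column), so General R never plays it.
On the remaining 2×2 (II, III vs Y, Z):
Let General R play II with probability p. Expected payoff against Y: (-4)p + 5(1−p) = −9p + 5; against Z: (-1)p + (-3)(1−p) = 2p − 3.
Setting these equal: −9p + 5 = 2p − 3 ⇒ −11p = -8 ⇒ p = 8/11, and the value is (-9)·(8/11) + 5 = -17/11.
For General C: with q = P(Y), equating II's and III's payoffs gives −3q − 1 = 8q − 3 ⇒ q = 2/11.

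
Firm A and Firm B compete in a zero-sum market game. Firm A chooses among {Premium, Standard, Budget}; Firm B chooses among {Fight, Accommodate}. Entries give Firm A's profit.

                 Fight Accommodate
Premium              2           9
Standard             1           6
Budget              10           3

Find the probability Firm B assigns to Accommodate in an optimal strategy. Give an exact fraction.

Row minima: Premium → 2, Standard → 1, Budget → 3; maximin = 3.
Column maxima: Fight → 10, Accommodate → 9; minimax = 9.
3 ≠ 9, so there is no saddle point; optimal play is mixed.
Standard is strictly dominated by Premium, so Firm A never plays it.
On the remaining 2×2 (Premium, Budget vs Fight, Accommodate):
Let Firm A play Premium with probability p. Expected payoff against Fight: 2p + 10(1−p) = −8p + 10; against Accommodate: 9p + 3(1−p) = 6p + 3.
Setting these equal: −8p + 10 = 6p + 3 ⇒ −14p = -7 ⇒ p = 1/2, and the value is (-8)·(1/2) + 10 = 6.
For Firm B: with q = P(Fight), equating Premium's and Budget's payoffs gives −7q + 9 = 7q + 3 ⇒ q = 3/7.

4/7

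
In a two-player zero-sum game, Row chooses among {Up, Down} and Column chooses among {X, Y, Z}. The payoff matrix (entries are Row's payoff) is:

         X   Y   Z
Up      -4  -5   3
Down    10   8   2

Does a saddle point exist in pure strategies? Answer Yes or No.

No

Row minima: Up → -5, Down → 2; maximin = 2.
Column maxima: X → 10, Y → 8, Z → 3; minimax = 3.
2 ≠ 3, so no pure-strategy equilibrium exists.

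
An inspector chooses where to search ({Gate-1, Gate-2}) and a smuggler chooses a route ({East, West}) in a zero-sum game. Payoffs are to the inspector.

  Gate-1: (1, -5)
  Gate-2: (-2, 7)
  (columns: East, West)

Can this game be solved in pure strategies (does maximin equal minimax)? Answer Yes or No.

No

Row minima: Gate-1 → -5, Gate-2 → -2; maximin = -2.
Column maxima: East → 1, West → 7; minimax = 1.
-2 ≠ 1, so no pure-strategy equilibrium exists.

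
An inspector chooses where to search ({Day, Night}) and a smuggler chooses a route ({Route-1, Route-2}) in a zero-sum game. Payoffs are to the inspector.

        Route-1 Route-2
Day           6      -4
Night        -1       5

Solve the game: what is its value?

13/8

Row minima: Day → -4, Night → -1; maximin = -1.
Column maxima: Route-1 → 6, Route-2 → 5; minimax = 5.
-1 ≠ 5, so there is no saddle point; optimal play is mixed.
Let the inspector play Day with probability p. Expected payoff against Route-1: 6p + (-1)(1−p) = 7p − 1; against Route-2: (-4)p + 5(1−p) = −9p + 5.
Setting these equal: 7p − 1 = −9p + 5 ⇒ 16p = 6 ⇒ p = 3/8, and the value is (7)·(3/8) − 1 = 13/8.
For the smuggler: with q = P(Route-1), equating Day's and Night's payoffs gives 10q − 4 = −6q + 5 ⇒ q = 9/16.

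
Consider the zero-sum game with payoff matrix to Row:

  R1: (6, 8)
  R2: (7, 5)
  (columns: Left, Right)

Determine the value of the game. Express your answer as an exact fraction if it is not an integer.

13/2

Row minima: R1 → 6, R2 → 5; maximin = 6.
Column maxima: Left → 7, Right → 8; minimax = 7.
6 ≠ 7, so there is no saddle point; optimal play is mixed.
Let Row play R1 with probability p. Expected payoff against Left: 6p + 7(1−p) = −p + 7; against Right: 8p + 5(1−p) = 3p + 5.
Setting these equal: −p + 7 = 3p + 5 ⇒ −4p = -2 ⇒ p = 1/2, and the value is (-1)·(1/2) + 7 = 13/2.
For Column: with q = P(Left), equating R1's and R2's payoffs gives −2q + 8 = 2q + 5 ⇒ q = 3/4.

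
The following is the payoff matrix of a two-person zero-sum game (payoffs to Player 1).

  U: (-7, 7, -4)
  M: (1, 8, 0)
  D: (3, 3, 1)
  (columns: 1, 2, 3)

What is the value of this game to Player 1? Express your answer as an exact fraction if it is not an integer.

Row minima: U → -7, M → 0, D → 1; maximin = 1.
Column maxima: 1 → 3, 2 → 8, 3 → 1; minimax = 1.
Since maximin = minimax = 1, there is a saddle point and the value is 1.

1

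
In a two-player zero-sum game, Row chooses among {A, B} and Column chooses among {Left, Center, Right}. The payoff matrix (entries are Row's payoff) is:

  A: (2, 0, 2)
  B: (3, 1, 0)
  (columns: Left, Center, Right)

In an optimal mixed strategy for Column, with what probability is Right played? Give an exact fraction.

1/3

Row minima: A → 0, B → 0; maximin = 0.
Column maxima: Left → 3, Center → 1, Right → 2; minimax = 1.
0 ≠ 1, so there is no saddle point; optimal play is mixed.
Left is strictly dominated by Center (it gives Row strictly more in every row), so Column never plays it.
On the remaining 2×2 (A, B vs Center, Right):
Let Row play A with probability p. Expected payoff against Center: 0p + 1(1−p) = −p + 1; against Right: 2p + 0(1−p) = 2p.
Setting these equal: −p + 1 = 2p ⇒ −3p = -1 ⇒ p = 1/3, and the value is (-1)·(1/3) + 1 = 2/3.
For Column: with q = P(Center), equating A's and B's payoffs gives −2q + 2 = q ⇒ q = 2/3.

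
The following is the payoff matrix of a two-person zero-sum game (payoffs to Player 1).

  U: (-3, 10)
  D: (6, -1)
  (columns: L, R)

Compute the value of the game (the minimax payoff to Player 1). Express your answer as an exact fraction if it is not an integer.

57/20

Row minima: U → -3, D → -1; maximin = -1.
Column maxima: L → 6, R → 10; minimax = 6.
-1 ≠ 6, so there is no saddle point; optimal play is mixed.
Let Player 1 play U with probability p. Expected payoff against L: (-3)p + 6(1−p) = −9p + 6; against R: 10p + (-1)(1−p) = 11p − 1.
Setting these equal: −9p + 6 = 11p − 1 ⇒ −20p = -7 ⇒ p = 7/20, and the value is (-9)·(7/20) + 6 = 57/20.
For Player 2: with q = P(L), equating U's and D's payoffs gives −13q + 10 = 7q − 1 ⇒ q = 11/20.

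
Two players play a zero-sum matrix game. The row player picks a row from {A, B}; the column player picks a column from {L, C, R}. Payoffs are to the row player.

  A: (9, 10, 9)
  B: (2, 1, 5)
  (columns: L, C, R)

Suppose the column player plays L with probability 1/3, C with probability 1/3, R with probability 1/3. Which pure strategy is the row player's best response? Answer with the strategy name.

Expected payoff of A: (1/3)·9 + (1/3)·10 + (1/3)·9 = 28/3.
Expected payoff of B: (1/3)·2 + (1/3)·1 + (1/3)·5 = 8/3.
The largest is 28/3, so the row player's best response is A.

A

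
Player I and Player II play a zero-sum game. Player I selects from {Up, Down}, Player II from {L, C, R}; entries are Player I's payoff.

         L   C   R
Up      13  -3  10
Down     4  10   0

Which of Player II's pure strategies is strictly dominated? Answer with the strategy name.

L

R holds Player I's payoff strictly below L in every row: 10 < 13, 0 < 4.
So L is strictly dominated for Player II.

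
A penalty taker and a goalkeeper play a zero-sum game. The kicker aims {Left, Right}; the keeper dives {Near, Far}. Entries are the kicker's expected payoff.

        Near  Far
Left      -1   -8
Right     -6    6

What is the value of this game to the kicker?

Row minima: Left → -8, Right → -6; maximin = -6.
Column maxima: Near → -1, Far → 6; minimax = -1.
-6 ≠ -1, so there is no saddle point; optimal play is mixed.
Let the kicker play Left with probability p. Expected payoff against Near: (-1)p + (-6)(1−p) = 5p − 6; against Far: (-8)p + 6(1−p) = −14p + 6.
Setting these equal: 5p − 6 = −14p + 6 ⇒ 19p = 12 ⇒ p = 12/19, and the value is (5)·(12/19) − 6 = -54/19.
For the keeper: with q = P(Near), equating Left's and Right's payoffs gives 7q − 8 = −12q + 6 ⇒ q = 14/19.

-54/19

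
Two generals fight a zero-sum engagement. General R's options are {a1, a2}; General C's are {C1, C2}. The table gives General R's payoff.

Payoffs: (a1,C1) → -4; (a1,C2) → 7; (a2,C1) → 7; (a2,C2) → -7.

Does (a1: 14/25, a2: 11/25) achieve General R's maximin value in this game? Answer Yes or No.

Against C1 this mix gives (14/25)·(-4) + (11/25)·7 = 21/25.
Against C2 this mix gives (14/25)·7 + (11/25)·(-7) = 21/25.
All of General C's active replies (C1, C2) yield 21/25, and no column does worse for General R. The mix makes General C indifferent and guarantees 21/25, so it is optimal.

Yes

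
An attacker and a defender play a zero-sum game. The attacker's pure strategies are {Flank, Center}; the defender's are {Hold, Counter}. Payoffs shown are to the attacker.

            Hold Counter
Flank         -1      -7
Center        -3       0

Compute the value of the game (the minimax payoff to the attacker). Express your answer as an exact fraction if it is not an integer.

-7/3

Row minima: Flank → -7, Center → -3; maximin = -3.
Column maxima: Hold → -1, Counter → 0; minimax = -1.
-3 ≠ -1, so there is no saddle point; optimal play is mixed.
Let the attacker play Flank with probability p. Expected payoff against Hold: (-1)p + (-3)(1−p) = 2p − 3; against Counter: (-7)p + 0(1−p) = −7p.
Setting these equal: 2p − 3 = −7p ⇒ 9p = 3 ⇒ p = 1/3, and the value is (2)·(1/3) − 3 = -7/3.
For the defender: with q = P(Hold), equating Flank's and Center's payoffs gives 6q − 7 = −3q ⇒ q = 7/9.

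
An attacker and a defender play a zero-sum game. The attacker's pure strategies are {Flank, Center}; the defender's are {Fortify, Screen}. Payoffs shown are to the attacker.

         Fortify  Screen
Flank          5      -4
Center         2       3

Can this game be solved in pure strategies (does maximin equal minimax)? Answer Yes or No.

No

Row minima: Flank → -4, Center → 2; maximin = 2.
Column maxima: Fortify → 5, Screen → 3; minimax = 3.
2 ≠ 3, so no pure-strategy equilibrium exists.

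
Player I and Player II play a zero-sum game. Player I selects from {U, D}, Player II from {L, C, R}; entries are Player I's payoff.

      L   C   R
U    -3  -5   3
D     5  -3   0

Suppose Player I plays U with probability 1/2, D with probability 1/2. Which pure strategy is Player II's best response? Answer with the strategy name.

If Player II plays L, Player I's expected payoff is (1/2)·(-3) + (1/2)·5 = 1.
If Player II plays C, Player I's expected payoff is (1/2)·(-5) + (1/2)·(-3) = -4.
If Player II plays R, Player I's expected payoff is (1/2)·3 + (1/2)·0 = 3/2.
Player II minimizes Player I's payoff; the smallest is -4, so the best response is C.

C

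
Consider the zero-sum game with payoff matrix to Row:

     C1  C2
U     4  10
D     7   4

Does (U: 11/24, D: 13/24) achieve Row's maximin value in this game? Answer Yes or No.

Against C1 this mix gives (11/24)·4 + (13/24)·7 = 45/8.
Against C2 this mix gives (11/24)·10 + (13/24)·4 = 27/4.
Column will play C1, holding Row to 45/8. Shifting weight toward the row that does better against C1 would raise this floor (the equalizing mix achieves 6 against both C1 and C2), so the proposed strategy is not optimal.

No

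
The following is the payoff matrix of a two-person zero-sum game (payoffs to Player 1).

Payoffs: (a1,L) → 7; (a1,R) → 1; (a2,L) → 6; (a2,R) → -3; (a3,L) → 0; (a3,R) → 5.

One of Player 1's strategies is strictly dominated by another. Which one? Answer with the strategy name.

a1 gives a strictly higher payoff than a2 against every column: 7 > 6, 1 > -3.
So a2 is strictly dominated and Player 1 never plays it.

a2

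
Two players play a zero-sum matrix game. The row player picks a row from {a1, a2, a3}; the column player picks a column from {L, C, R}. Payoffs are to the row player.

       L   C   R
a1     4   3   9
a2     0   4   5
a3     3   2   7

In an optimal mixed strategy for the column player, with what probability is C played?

Row minima: a1 → 3, a2 → 0, a3 → 2; maximin = 3.
Column maxima: L → 4, C → 4, R → 9; minimax = 4.
3 ≠ 4, so there is no saddle point; optimal play is mixed.
a3 is strictly dominated by a1, so the row player never plays it.
R is strictly dominated by L (it gives the row player strictly more in every row), so the column player never plays it.
On the remaining 2×2 (a1, a2 vs L, C):
Let the row player play a1 with probability p. Expected payoff against L: 4p + 0(1−p) = 4p; against C: 3p + 4(1−p) = −p + 4.
Setting these equal: 4p = −p + 4 ⇒ 5p = 4 ⇒ p = 4/5, and the value is (4)·(4/5) = 16/5.
For the column player: with q = P(L), equating a1's and a2's payoffs gives q + 3 = −4q + 4 ⇒ q = 1/5.

4/5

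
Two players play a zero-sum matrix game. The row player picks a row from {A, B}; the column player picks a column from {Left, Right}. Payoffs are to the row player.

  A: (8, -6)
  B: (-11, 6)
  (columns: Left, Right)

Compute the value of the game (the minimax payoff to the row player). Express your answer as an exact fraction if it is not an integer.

-18/31

Row minima: A → -6, B → -11; maximin = -6.
Column maxima: Left → 8, Right → 6; minimax = 6.
-6 ≠ 6, so there is no saddle point; optimal play is mixed.
Let the row player play A with probability p. Expected payoff against Left: 8p + (-11)(1−p) = 19p − 11; against Right: (-6)p + 6(1−p) = −12p + 6.
Setting these equal: 19p − 11 = −12p + 6 ⇒ 31p = 17 ⇒ p = 17/31, and the value is (19)·(17/31) − 11 = -18/31.
For the column player: with q = P(Left), equating A's and B's payoffs gives 14q − 6 = −17q + 6 ⇒ q = 12/31.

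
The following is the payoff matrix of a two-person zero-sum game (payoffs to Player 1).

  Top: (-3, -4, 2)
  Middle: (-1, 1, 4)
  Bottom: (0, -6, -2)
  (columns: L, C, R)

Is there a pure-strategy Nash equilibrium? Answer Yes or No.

Row minima: Top → -4, Middle → -1, Bottom → -6; maximin = -1.
Column maxima: L → 0, C → 1, R → 4; minimax = 0.
-1 ≠ 0, so no pure-strategy equilibrium exists.

No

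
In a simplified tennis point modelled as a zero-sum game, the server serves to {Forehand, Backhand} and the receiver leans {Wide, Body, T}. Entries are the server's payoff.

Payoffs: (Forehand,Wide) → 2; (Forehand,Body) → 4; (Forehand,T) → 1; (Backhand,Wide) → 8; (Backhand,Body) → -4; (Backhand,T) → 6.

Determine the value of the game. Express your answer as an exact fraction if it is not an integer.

28/13

Row minima: Forehand → 1, Backhand → -4; maximin = 1.
Column maxima: Wide → 8, Body → 4, T → 6; minimax = 4.
1 ≠ 4, so there is no saddle point; optimal play is mixed.
Wide is strictly dominated by T (it gives the server strictly more in every row), so the receiver never plays it.
On the remaining 2×2 (Forehand, Backhand vs Body, T):
Let the server play Forehand with probability p. Expected payoff against Body: 4p + (-4)(1−p) = 8p − 4; against T: 1p + 6(1−p) = −5p + 6.
Setting these equal: 8p − 4 = −5p + 6 ⇒ 13p = 10 ⇒ p = 10/13, and the value is (8)·(10/13) − 4 = 28/13.
For the receiver: with q = P(Body), equating Forehand's and Backhand's payoffs gives 3q + 1 = −10q + 6 ⇒ q = 5/13.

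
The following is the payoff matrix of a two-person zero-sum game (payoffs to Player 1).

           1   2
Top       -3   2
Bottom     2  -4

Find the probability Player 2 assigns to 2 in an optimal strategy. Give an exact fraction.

5/11

Row minima: Top → -3, Bottom → -4; maximin = -3.
Column maxima: 1 → 2, 2 → 2; minimax = 2.
-3 ≠ 2, so there is no saddle point; optimal play is mixed.
Let Player 1 play Top with probability p. Expected payoff against 1: (-3)p + 2(1−p) = −5p + 2; against 2: 2p + (-4)(1−p) = 6p − 4.
Setting these equal: −5p + 2 = 6p − 4 ⇒ −11p = -6 ⇒ p = 6/11, and the value is (-5)·(6/11) + 2 = -8/11.
For Player 2: with q = P(1), equating Top's and Bottom's payoffs gives −5q + 2 = 6q − 4 ⇒ q = 6/11.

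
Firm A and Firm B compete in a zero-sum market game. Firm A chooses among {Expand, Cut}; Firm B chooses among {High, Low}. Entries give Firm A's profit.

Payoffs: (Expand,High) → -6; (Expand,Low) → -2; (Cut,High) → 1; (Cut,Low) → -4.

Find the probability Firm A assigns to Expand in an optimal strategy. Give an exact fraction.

5/9

Row minima: Expand → -6, Cut → -4; maximin = -4.
Column maxima: High → 1, Low → -2; minimax = -2.
-4 ≠ -2, so there is no saddle point; optimal play is mixed.
Let Firm A play Expand with probability p. Expected payoff against High: (-6)p + 1(1−p) = −7p + 1; against Low: (-2)p + (-4)(1−p) = 2p − 4.
Setting these equal: −7p + 1 = 2p − 4 ⇒ −9p = -5 ⇒ p = 5/9, and the value is (-7)·(5/9) + 1 = -26/9.
For Firm B: with q = P(High), equating Expand's and Cut's payoffs gives −4q − 2 = 5q − 4 ⇒ q = 2/9.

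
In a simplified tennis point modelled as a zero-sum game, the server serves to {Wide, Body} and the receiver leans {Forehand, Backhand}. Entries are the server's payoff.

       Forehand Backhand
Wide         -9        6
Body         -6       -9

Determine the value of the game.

Row minima: Wide → -9, Body → -9; maximin = -9.
Column maxima: Forehand → -6, Backhand → 6; minimax = -6.
-9 ≠ -6, so there is no saddle point; optimal play is mixed.
Let the server play Wide with probability p. Expected payoff against Forehand: (-9)p + (-6)(1−p) = −3p − 6; against Backhand: 6p + (-9)(1−p) = 15p − 9.
Setting these equal: −3p − 6 = 15p − 9 ⇒ −18p = -3 ⇒ p = 1/6, and the value is (-3)·(1/6) − 6 = -13/2.
For the receiver: with q = P(Forehand), equating Wide's and Body's payoffs gives −15q + 6 = 3q − 9 ⇒ q = 5/6.

-13/2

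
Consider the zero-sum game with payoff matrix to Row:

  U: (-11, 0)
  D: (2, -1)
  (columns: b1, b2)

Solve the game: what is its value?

-11/14

Row minima: U → -11, D → -1; maximin = -1.
Column maxima: b1 → 2, b2 → 0; minimax = 0.
-1 ≠ 0, so there is no saddle point; optimal play is mixed.
Let Row play U with probability p. Expected payoff against b1: (-11)p + 2(1−p) = −13p + 2; against b2: 0p + (-1)(1−p) = p − 1.
Setting these equal: −13p + 2 = p − 1 ⇒ −14p = -3 ⇒ p = 3/14, and the value is (-13)·(3/14) + 2 = -11/14.
For Column: with q = P(b1), equating U's and D's payoffs gives −11q = 3q − 1 ⇒ q = 1/14.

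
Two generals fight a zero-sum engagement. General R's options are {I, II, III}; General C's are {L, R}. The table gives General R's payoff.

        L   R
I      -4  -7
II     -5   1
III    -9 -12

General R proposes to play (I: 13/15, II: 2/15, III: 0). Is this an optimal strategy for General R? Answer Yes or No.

Against L this mix gives (13/15)·(-4) + (2/15)·(-5) = -62/15.
Against R this mix gives (13/15)·(-7) + (2/15)·1 = -89/15.
General C will play R, holding General R to -89/15. Shifting weight toward the row that does better against R would raise this floor (the equalizing mix achieves -13/3 against both R and L), so the proposed strategy is not optimal.

No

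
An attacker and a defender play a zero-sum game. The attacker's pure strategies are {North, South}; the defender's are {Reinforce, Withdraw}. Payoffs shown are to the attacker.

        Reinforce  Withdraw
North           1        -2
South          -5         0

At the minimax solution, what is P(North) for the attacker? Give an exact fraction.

5/8

Row minima: North → -2, South → -5; maximin = -2.
Column maxima: Reinforce → 1, Withdraw → 0; minimax = 0.
-2 ≠ 0, so there is no saddle point; optimal play is mixed.
Let the attacker play North with probability p. Expected payoff against Reinforce: 1p + (-5)(1−p) = 6p − 5; against Withdraw: (-2)p + 0(1−p) = −2p.
Setting these equal: 6p − 5 = −2p ⇒ 8p = 5 ⇒ p = 5/8, and the value is (6)·(5/8) − 5 = -5/4.
For the defender: with q = P(Reinforce), equating North's and South's payoffs gives 3q − 2 = −5q ⇒ q = 1/4.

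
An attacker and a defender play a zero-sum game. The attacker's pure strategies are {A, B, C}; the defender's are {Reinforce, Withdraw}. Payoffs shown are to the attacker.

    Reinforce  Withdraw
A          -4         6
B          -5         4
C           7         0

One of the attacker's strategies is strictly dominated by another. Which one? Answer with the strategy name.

B

A gives a strictly higher payoff than B against every column: -4 > -5, 6 > 4.
So B is strictly dominated and the attacker never plays it.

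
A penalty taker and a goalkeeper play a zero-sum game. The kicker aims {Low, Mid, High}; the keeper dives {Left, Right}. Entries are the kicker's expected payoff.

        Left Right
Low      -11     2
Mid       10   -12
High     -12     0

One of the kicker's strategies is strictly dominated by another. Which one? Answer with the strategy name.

Low gives a strictly higher payoff than High against every column: -11 > -12, 2 > 0.
So High is strictly dominated and the kicker never plays it.

High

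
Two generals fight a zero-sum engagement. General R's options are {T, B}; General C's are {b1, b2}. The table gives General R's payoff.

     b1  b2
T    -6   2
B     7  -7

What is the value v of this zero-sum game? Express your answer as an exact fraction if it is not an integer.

-14/11

Row minima: T → -6, B → -7; maximin = -6.
Column maxima: b1 → 7, b2 → 2; minimax = 2.
-6 ≠ 2, so there is no saddle point; optimal play is mixed.
Let General R play T with probability p. Expected payoff against b1: (-6)p + 7(1−p) = −13p + 7; against b2: 2p + (-7)(1−p) = 9p − 7.
Setting these equal: −13p + 7 = 9p − 7 ⇒ −22p = -14 ⇒ p = 7/11, and the value is (-13)·(7/11) + 7 = -14/11.
For General C: with q = P(b1), equating T's and B's payoffs gives −8q + 2 = 14q − 7 ⇒ q = 9/22.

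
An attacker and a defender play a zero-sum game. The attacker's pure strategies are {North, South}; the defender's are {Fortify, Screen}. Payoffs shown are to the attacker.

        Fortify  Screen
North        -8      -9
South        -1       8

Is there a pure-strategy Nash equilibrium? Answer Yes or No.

Row minima: North → -9, South → -1; maximin = -1.
Column maxima: Fortify → -1, Screen → 8; minimax = -1.
maximin = minimax = -1, so a saddle point exists.

Yes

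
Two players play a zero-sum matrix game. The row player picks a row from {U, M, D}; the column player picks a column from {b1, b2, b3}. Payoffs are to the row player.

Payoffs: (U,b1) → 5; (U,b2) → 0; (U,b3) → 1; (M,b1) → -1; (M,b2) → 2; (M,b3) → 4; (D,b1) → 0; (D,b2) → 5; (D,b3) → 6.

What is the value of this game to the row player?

5/2

Row minima: U → 0, M → -1, D → 0; maximin = 0.
Column maxima: b1 → 5, b2 → 5, b3 → 6; minimax = 5.
0 ≠ 5, so there is no saddle point; optimal play is mixed.
M is strictly dominated by D, so the row player never plays it.
b3 is strictly dominated by b2 (it gives the row player strictly more in every row), so the column player never plays it.
On the remaining 2×2 (U, D vs b1, b2):
Let the row player play U with probability p. Expected payoff against b1: 5p + 0(1−p) = 5p; against b2: 0p + 5(1−p) = −5p + 5.
Setting these equal: 5p = −5p + 5 ⇒ 10p = 5 ⇒ p = 1/2, and the value is (5)·(1/2) = 5/2.
For the column player: with q = P(b1), equating U's and D's payoffs gives 5q = −5q + 5 ⇒ q = 1/2.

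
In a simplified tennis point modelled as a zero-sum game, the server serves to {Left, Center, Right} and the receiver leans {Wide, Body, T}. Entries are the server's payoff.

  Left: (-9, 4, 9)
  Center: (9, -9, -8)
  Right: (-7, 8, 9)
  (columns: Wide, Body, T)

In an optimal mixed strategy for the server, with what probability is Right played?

6/11

Row minima: Left → -9, Center → -9, Right → -7; maximin = -7.
Column maxima: Wide → 9, Body → 8, T → 9; minimax = 8.
-7 ≠ 8, so there is no saddle point; optimal play is mixed.
T is strictly dominated by Body (it gives the server strictly more in every row), so the receiver never plays it.
With T eliminated, Left is strictly dominated by Right (Right gives the server strictly more in every remaining column), so the server never plays it.
On the remaining 2×2 (Center, Right vs Wide, Body):
Let the server play Center with probability p. Expected payoff against Wide: 9p + (-7)(1−p) = 16p − 7; against Body: (-9)p + 8(1−p) = −17p + 8.
Setting these equal: 16p − 7 = −17p + 8 ⇒ 33p = 15 ⇒ p = 5/11, and the value is (16)·(5/11) − 7 = 3/11.
For the receiver: with q = P(Wide), equating Center's and Right's payoffs gives 18q − 9 = −15q + 8 ⇒ q = 17/33.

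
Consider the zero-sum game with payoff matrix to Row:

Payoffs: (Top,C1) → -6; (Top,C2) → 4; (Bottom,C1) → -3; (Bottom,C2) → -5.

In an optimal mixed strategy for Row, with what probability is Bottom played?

5/6

Row minima: Top → -6, Bottom → -5; maximin = -5.
Column maxima: C1 → -3, C2 → 4; minimax = -3.
-5 ≠ -3, so there is no saddle point; optimal play is mixed.
Let Row play Top with probability p. Expected payoff against C1: (-6)p + (-3)(1−p) = −3p − 3; against C2: 4p + (-5)(1−p) = 9p − 5.
Setting these equal: −3p − 3 = 9p − 5 ⇒ −12p = -2 ⇒ p = 1/6, and the value is (-3)·(1/6) − 3 = -7/2.
For Column: with q = P(C1), equating Top's and Bottom's payoffs gives −10q + 4 = 2q − 5 ⇒ q = 3/4.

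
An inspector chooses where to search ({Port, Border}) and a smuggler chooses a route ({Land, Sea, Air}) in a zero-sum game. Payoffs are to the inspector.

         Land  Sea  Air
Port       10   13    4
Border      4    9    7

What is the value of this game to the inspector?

Row minima: Port → 4, Border → 4; maximin = 4.
Column maxima: Land → 10, Sea → 13, Air → 7; minimax = 7.
4 ≠ 7, so there is no saddle point; optimal play is mixed.
Sea is strictly dominated by Land (it gives the inspector strictly more in every row), so the smuggler never plays it.
On the remaining 2×2 (Port, Border vs Land, Air):
Let the inspector play Port with probability p. Expected payoff against Land: 10p + 4(1−p) = 6p + 4; against Air: 4p + 7(1−p) = −3p + 7.
Setting these equal: 6p + 4 = −3p + 7 ⇒ 9p = 3 ⇒ p = 1/3, and the value is (6)·(1/3) + 4 = 6.
For the smuggler: with q = P(Land), equating Port's and Border's payoffs gives 6q + 4 = −3q + 7 ⇒ q = 1/3.

6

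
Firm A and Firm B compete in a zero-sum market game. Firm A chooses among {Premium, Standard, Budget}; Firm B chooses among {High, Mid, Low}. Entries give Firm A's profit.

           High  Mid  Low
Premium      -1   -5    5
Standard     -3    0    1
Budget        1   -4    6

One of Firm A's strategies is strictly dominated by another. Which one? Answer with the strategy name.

Premium

Budget gives a strictly higher payoff than Premium against every column: 1 > -1, -4 > -5, 6 > 5.
So Premium is strictly dominated and Firm A never plays it.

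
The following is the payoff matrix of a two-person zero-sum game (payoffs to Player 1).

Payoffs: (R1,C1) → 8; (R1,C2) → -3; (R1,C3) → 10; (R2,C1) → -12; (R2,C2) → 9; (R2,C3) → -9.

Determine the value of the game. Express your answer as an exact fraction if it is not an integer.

Row minima: R1 → -3, R2 → -12; maximin = -3.
Column maxima: C1 → 8, C2 → 9, C3 → 10; minimax = 8.
-3 ≠ 8, so there is no saddle point; optimal play is mixed.
C3 is strictly dominated by C1 (it gives Player 1 strictly more in every row), so Player 2 never plays it.
On the remaining 2×2 (R1, R2 vs C1, C2):
Let Player 1 play R1 with probability p. Expected payoff against C1: 8p + (-12)(1−p) = 20p − 12; against C2: (-3)p + 9(1−p) = −12p + 9.
Setting these equal: 20p − 12 = −12p + 9 ⇒ 32p = 21 ⇒ p = 21/32, and the value is (20)·(21/32) − 12 = 9/8.
For Player 2: with q = P(C1), equating R1's and R2's payoffs gives 11q − 3 = −21q + 9 ⇒ q = 3/8.

9/8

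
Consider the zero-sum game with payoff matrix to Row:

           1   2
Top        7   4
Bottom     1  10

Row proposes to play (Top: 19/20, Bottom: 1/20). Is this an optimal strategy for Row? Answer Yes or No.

Against 1 this mix gives (19/20)·7 + (1/20)·1 = 67/10.
Against 2 this mix gives (19/20)·4 + (1/20)·10 = 43/10.
Column will play 2, holding Row to 43/10. Shifting weight toward the row that does better against 2 would raise this floor (the equalizing mix achieves 11/2 against both 2 and 1), so the proposed strategy is not optimal.

No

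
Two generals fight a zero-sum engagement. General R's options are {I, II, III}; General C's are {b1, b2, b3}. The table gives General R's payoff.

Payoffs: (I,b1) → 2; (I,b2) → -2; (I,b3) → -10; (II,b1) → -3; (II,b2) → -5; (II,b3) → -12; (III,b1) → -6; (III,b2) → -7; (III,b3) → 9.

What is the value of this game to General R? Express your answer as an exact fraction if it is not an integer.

Row minima: I → -10, II → -12, III → -7; maximin = -7.
Column maxima: b1 → 2, b2 → -2, b3 → 9; minimax = -2.
-7 ≠ -2, so there is no saddle point; optimal play is mixed.
II is strictly dominated by I, so General R never plays it.
b1 is strictly dominated by b2 (it gives General R strictly more in every row), so General C never plays it.
On the remaining 2×2 (I, III vs b2, b3):
Let General R play I with probability p. Expected payoff against b2: (-2)p + (-7)(1−p) = 5p − 7; against b3: (-10)p + 9(1−p) = −19p + 9.
Setting these equal: 5p − 7 = −19p + 9 ⇒ 24p = 16 ⇒ p = 2/3, and the value is (5)·(2/3) − 7 = -11/3.
For General C: with q = P(b2), equating I's and III's payoffs gives 8q − 10 = −16q + 9 ⇒ q = 19/24.

-11/3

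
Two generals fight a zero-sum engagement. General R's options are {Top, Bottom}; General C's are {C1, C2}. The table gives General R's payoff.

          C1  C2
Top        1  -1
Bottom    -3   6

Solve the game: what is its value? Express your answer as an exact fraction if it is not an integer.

3/11

Row minima: Top → -1, Bottom → -3; maximin = -1.
Column maxima: C1 → 1, C2 → 6; minimax = 1.
-1 ≠ 1, so there is no saddle point; optimal play is mixed.
Let General R play Top with probability p. Expected payoff against C1: 1p + (-3)(1−p) = 4p − 3; against C2: (-1)p + 6(1−p) = −7p + 6.
Setting these equal: 4p − 3 = −7p + 6 ⇒ 11p = 9 ⇒ p = 9/11, and the value is (4)·(9/11) − 3 = 3/11.
For General C: with q = P(C1), equating Top's and Bottom's payoffs gives 2q − 1 = −9q + 6 ⇒ q = 7/11.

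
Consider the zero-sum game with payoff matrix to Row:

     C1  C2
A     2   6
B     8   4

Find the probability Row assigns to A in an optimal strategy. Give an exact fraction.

1/2

Row minima: A → 2, B → 4; maximin = 4.
Column maxima: C1 → 8, C2 → 6; minimax = 6.
4 ≠ 6, so there is no saddle point; optimal play is mixed.
Let Row play A with probability p. Expected payoff against C1: 2p + 8(1−p) = −6p + 8; against C2: 6p + 4(1−p) = 2p + 4.
Setting these equal: −6p + 8 = 2p + 4 ⇒ −8p = -4 ⇒ p = 1/2, and the value is (-6)·(1/2) + 8 = 5.
For Column: with q = P(C1), equating A's and B's payoffs gives −4q + 6 = 4q + 4 ⇒ q = 1/4.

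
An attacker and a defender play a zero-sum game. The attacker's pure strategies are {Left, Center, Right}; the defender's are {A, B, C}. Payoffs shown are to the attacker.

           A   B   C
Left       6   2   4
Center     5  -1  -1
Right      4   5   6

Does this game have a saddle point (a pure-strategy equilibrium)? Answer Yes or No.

No

Row minima: Left → 2, Center → -1, Right → 4; maximin = 4.
Column maxima: A → 6, B → 5, C → 6; minimax = 5.
4 ≠ 5, so no pure-strategy equilibrium exists.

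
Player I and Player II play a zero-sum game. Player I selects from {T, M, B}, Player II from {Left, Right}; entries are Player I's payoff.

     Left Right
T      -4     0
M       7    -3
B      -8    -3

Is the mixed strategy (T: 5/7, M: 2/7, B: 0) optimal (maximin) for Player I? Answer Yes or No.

Yes

Against Left this mix gives (5/7)·(-4) + (2/7)·7 = -6/7.
Against Right this mix gives (5/7)·0 + (2/7)·(-3) = -6/7.
All of Player II's active replies (Left, Right) yield -6/7, and no column does worse for Player I. The mix makes Player II indifferent and guarantees -6/7, so it is optimal.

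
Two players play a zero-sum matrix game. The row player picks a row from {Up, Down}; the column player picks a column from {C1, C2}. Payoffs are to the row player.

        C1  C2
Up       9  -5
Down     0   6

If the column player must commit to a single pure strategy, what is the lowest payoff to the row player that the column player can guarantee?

Column maxima: C1 → 9, C2 → 6.
The smallest of these is 6.

6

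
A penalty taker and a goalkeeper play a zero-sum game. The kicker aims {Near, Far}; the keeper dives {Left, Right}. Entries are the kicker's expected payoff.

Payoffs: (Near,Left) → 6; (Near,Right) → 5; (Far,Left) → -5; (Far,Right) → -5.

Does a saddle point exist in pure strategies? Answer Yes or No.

Row minima: Near → 5, Far → -5; maximin = 5.
Column maxima: Left → 6, Right → 5; minimax = 5.
maximin = minimax = 5, so a saddle point exists.

Yes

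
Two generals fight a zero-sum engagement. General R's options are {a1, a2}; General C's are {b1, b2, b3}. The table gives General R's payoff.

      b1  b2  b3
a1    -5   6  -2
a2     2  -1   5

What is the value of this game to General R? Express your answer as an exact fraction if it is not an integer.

Row minima: a1 → -5, a2 → -1; maximin = -1.
Column maxima: b1 → 2, b2 → 6, b3 → 5; minimax = 2.
-1 ≠ 2, so there is no saddle point; optimal play is mixed.
b3 is strictly dominated by b1 (it gives General R strictly more in every row), so General C never plays it.
On the remaining 2×2 (a1, a2 vs b1, b2):
Let General R play a1 with probability p. Expected payoff against b1: (-5)p + 2(1−p) = −7p + 2; against b2: 6p + (-1)(1−p) = 7p − 1.
Setting these equal: −7p + 2 = 7p − 1 ⇒ −14p = -3 ⇒ p = 3/14, and the value is (-7)·(3/14) + 2 = 1/2.
For General C: with q = P(b1), equating a1's and a2's payoffs gives −11q + 6 = 3q − 1 ⇒ q = 1/2.

1/2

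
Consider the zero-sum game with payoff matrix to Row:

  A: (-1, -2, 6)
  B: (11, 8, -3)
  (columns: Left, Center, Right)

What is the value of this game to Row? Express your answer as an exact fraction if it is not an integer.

Row minima: A → -2, B → -3; maximin = -2.
Column maxima: Left → 11, Center → 8, Right → 6; minimax = 6.
-2 ≠ 6, so there is no saddle point; optimal play is mixed.
Left is strictly dominated by Center (it gives Row strictly more in every row), so Column never plays it.
On the remaining 2×2 (A, B vs Center, Right):
Let Row play A with probability p. Expected payoff against Center: (-2)p + 8(1−p) = −10p + 8; against Right: 6p + (-3)(1−p) = 9p − 3.
Setting these equal: −10p + 8 = 9p − 3 ⇒ −19p = -11 ⇒ p = 11/19, and the value is (-10)·(11/19) + 8 = 42/19.
For Column: with q = P(Center), equating A's and B's payoffs gives −8q + 6 = 11q − 3 ⇒ q = 9/19.

42/19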